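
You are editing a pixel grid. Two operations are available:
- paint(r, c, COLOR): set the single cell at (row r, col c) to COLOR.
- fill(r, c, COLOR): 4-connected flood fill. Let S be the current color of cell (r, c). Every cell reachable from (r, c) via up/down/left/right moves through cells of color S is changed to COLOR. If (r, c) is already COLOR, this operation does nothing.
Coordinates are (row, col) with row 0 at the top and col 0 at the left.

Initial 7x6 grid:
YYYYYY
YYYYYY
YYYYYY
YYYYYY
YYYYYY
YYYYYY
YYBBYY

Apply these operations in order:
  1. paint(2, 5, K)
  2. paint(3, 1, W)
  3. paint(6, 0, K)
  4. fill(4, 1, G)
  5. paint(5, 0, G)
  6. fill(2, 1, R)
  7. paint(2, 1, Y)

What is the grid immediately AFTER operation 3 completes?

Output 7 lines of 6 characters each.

Answer: YYYYYY
YYYYYY
YYYYYK
YWYYYY
YYYYYY
YYYYYY
KYBBYY

Derivation:
After op 1 paint(2,5,K):
YYYYYY
YYYYYY
YYYYYK
YYYYYY
YYYYYY
YYYYYY
YYBBYY
After op 2 paint(3,1,W):
YYYYYY
YYYYYY
YYYYYK
YWYYYY
YYYYYY
YYYYYY
YYBBYY
After op 3 paint(6,0,K):
YYYYYY
YYYYYY
YYYYYK
YWYYYY
YYYYYY
YYYYYY
KYBBYY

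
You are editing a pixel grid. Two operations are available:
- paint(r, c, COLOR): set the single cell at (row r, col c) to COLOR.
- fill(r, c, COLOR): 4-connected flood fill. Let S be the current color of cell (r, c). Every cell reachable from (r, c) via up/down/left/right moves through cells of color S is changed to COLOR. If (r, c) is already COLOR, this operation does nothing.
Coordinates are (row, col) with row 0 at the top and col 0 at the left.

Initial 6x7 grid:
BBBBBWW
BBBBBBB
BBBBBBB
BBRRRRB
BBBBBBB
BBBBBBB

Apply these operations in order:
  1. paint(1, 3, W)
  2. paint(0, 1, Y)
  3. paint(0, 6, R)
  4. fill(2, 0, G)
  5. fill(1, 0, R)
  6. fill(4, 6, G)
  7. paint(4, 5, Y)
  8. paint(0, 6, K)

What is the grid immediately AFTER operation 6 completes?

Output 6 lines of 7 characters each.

After op 1 paint(1,3,W):
BBBBBWW
BBBWBBB
BBBBBBB
BBRRRRB
BBBBBBB
BBBBBBB
After op 2 paint(0,1,Y):
BYBBBWW
BBBWBBB
BBBBBBB
BBRRRRB
BBBBBBB
BBBBBBB
After op 3 paint(0,6,R):
BYBBBWR
BBBWBBB
BBBBBBB
BBRRRRB
BBBBBBB
BBBBBBB
After op 4 fill(2,0,G) [34 cells changed]:
GYGGGWR
GGGWGGG
GGGGGGG
GGRRRRG
GGGGGGG
GGGGGGG
After op 5 fill(1,0,R) [34 cells changed]:
RYRRRWR
RRRWRRR
RRRRRRR
RRRRRRR
RRRRRRR
RRRRRRR
After op 6 fill(4,6,G) [39 cells changed]:
GYGGGWG
GGGWGGG
GGGGGGG
GGGGGGG
GGGGGGG
GGGGGGG

Answer: GYGGGWG
GGGWGGG
GGGGGGG
GGGGGGG
GGGGGGG
GGGGGGG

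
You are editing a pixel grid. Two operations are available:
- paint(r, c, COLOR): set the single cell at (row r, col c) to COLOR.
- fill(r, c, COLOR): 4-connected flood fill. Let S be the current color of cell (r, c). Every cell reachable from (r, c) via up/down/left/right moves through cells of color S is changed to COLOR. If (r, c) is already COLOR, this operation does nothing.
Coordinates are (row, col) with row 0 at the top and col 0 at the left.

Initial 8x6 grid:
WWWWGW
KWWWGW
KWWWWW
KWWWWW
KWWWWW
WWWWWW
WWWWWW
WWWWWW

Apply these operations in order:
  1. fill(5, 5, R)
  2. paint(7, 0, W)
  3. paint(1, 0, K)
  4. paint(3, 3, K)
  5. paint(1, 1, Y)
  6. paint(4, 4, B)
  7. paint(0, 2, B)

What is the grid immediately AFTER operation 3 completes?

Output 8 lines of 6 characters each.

After op 1 fill(5,5,R) [42 cells changed]:
RRRRGR
KRRRGR
KRRRRR
KRRRRR
KRRRRR
RRRRRR
RRRRRR
RRRRRR
After op 2 paint(7,0,W):
RRRRGR
KRRRGR
KRRRRR
KRRRRR
KRRRRR
RRRRRR
RRRRRR
WRRRRR
After op 3 paint(1,0,K):
RRRRGR
KRRRGR
KRRRRR
KRRRRR
KRRRRR
RRRRRR
RRRRRR
WRRRRR

Answer: RRRRGR
KRRRGR
KRRRRR
KRRRRR
KRRRRR
RRRRRR
RRRRRR
WRRRRR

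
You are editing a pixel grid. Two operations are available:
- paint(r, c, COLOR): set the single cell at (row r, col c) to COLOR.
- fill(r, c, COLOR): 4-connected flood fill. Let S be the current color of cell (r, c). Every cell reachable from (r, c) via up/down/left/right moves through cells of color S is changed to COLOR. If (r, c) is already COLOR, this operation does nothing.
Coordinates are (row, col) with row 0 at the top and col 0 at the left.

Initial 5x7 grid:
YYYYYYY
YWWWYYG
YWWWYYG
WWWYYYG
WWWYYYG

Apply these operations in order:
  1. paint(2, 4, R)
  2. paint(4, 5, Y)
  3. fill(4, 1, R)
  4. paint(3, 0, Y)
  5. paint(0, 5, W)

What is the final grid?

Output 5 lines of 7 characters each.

Answer: YYYYYWY
YRRRYYG
YRRRRYG
YRRYYYG
RRRYYYG

Derivation:
After op 1 paint(2,4,R):
YYYYYYY
YWWWYYG
YWWWRYG
WWWYYYG
WWWYYYG
After op 2 paint(4,5,Y):
YYYYYYY
YWWWYYG
YWWWRYG
WWWYYYG
WWWYYYG
After op 3 fill(4,1,R) [12 cells changed]:
YYYYYYY
YRRRYYG
YRRRRYG
RRRYYYG
RRRYYYG
After op 4 paint(3,0,Y):
YYYYYYY
YRRRYYG
YRRRRYG
YRRYYYG
RRRYYYG
After op 5 paint(0,5,W):
YYYYYWY
YRRRYYG
YRRRRYG
YRRYYYG
RRRYYYG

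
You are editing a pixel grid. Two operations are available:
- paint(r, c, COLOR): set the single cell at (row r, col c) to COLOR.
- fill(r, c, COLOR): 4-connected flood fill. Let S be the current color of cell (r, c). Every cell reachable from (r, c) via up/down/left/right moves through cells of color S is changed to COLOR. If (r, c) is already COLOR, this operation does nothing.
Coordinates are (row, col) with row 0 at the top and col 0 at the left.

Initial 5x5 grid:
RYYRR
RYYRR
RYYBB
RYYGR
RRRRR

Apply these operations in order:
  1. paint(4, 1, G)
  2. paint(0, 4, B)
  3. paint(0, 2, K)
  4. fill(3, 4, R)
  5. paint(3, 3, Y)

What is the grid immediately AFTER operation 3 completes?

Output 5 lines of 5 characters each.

After op 1 paint(4,1,G):
RYYRR
RYYRR
RYYBB
RYYGR
RGRRR
After op 2 paint(0,4,B):
RYYRB
RYYRR
RYYBB
RYYGR
RGRRR
After op 3 paint(0,2,K):
RYKRB
RYYRR
RYYBB
RYYGR
RGRRR

Answer: RYKRB
RYYRR
RYYBB
RYYGR
RGRRR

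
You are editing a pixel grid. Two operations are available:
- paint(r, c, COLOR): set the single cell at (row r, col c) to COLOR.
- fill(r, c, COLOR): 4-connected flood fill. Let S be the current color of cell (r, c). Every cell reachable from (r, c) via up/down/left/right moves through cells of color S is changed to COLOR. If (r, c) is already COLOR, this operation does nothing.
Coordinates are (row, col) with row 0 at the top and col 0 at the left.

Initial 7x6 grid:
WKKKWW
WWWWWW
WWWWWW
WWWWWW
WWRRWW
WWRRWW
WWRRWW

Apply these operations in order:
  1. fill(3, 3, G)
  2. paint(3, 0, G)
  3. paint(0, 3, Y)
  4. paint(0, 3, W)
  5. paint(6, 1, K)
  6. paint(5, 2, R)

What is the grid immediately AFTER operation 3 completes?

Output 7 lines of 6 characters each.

After op 1 fill(3,3,G) [33 cells changed]:
GKKKGG
GGGGGG
GGGGGG
GGGGGG
GGRRGG
GGRRGG
GGRRGG
After op 2 paint(3,0,G):
GKKKGG
GGGGGG
GGGGGG
GGGGGG
GGRRGG
GGRRGG
GGRRGG
After op 3 paint(0,3,Y):
GKKYGG
GGGGGG
GGGGGG
GGGGGG
GGRRGG
GGRRGG
GGRRGG

Answer: GKKYGG
GGGGGG
GGGGGG
GGGGGG
GGRRGG
GGRRGG
GGRRGG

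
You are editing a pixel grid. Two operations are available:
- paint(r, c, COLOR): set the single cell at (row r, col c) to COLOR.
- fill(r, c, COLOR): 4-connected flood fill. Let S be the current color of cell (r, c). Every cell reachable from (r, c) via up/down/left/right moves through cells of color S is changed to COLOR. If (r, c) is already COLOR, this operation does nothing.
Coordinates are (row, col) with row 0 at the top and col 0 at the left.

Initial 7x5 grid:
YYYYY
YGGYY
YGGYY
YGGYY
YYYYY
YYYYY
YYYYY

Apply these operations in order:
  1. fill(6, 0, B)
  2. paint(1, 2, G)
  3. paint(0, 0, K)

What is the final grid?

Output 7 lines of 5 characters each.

After op 1 fill(6,0,B) [29 cells changed]:
BBBBB
BGGBB
BGGBB
BGGBB
BBBBB
BBBBB
BBBBB
After op 2 paint(1,2,G):
BBBBB
BGGBB
BGGBB
BGGBB
BBBBB
BBBBB
BBBBB
After op 3 paint(0,0,K):
KBBBB
BGGBB
BGGBB
BGGBB
BBBBB
BBBBB
BBBBB

Answer: KBBBB
BGGBB
BGGBB
BGGBB
BBBBB
BBBBB
BBBBB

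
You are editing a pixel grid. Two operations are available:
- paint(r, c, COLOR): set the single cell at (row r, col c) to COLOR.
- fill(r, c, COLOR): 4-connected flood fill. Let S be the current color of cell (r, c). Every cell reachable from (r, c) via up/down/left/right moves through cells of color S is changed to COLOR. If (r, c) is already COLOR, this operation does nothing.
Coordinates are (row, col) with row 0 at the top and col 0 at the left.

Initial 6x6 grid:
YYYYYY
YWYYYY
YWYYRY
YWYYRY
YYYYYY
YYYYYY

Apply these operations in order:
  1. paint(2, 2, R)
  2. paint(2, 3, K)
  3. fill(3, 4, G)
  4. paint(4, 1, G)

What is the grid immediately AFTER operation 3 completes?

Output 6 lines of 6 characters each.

After op 1 paint(2,2,R):
YYYYYY
YWYYYY
YWRYRY
YWYYRY
YYYYYY
YYYYYY
After op 2 paint(2,3,K):
YYYYYY
YWYYYY
YWRKRY
YWYYRY
YYYYYY
YYYYYY
After op 3 fill(3,4,G) [2 cells changed]:
YYYYYY
YWYYYY
YWRKGY
YWYYGY
YYYYYY
YYYYYY

Answer: YYYYYY
YWYYYY
YWRKGY
YWYYGY
YYYYYY
YYYYYY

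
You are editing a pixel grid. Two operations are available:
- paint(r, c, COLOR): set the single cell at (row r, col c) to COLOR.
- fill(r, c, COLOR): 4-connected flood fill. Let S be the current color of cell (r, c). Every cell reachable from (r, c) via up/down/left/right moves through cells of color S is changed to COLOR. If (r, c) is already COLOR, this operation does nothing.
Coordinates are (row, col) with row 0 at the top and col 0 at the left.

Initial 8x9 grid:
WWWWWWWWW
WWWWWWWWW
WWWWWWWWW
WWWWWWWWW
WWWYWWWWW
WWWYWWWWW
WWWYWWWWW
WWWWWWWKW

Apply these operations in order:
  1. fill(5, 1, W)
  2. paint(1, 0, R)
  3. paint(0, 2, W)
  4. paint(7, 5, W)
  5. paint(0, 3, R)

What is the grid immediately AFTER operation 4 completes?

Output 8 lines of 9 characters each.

Answer: WWWWWWWWW
RWWWWWWWW
WWWWWWWWW
WWWWWWWWW
WWWYWWWWW
WWWYWWWWW
WWWYWWWWW
WWWWWWWKW

Derivation:
After op 1 fill(5,1,W) [0 cells changed]:
WWWWWWWWW
WWWWWWWWW
WWWWWWWWW
WWWWWWWWW
WWWYWWWWW
WWWYWWWWW
WWWYWWWWW
WWWWWWWKW
After op 2 paint(1,0,R):
WWWWWWWWW
RWWWWWWWW
WWWWWWWWW
WWWWWWWWW
WWWYWWWWW
WWWYWWWWW
WWWYWWWWW
WWWWWWWKW
After op 3 paint(0,2,W):
WWWWWWWWW
RWWWWWWWW
WWWWWWWWW
WWWWWWWWW
WWWYWWWWW
WWWYWWWWW
WWWYWWWWW
WWWWWWWKW
After op 4 paint(7,5,W):
WWWWWWWWW
RWWWWWWWW
WWWWWWWWW
WWWWWWWWW
WWWYWWWWW
WWWYWWWWW
WWWYWWWWW
WWWWWWWKW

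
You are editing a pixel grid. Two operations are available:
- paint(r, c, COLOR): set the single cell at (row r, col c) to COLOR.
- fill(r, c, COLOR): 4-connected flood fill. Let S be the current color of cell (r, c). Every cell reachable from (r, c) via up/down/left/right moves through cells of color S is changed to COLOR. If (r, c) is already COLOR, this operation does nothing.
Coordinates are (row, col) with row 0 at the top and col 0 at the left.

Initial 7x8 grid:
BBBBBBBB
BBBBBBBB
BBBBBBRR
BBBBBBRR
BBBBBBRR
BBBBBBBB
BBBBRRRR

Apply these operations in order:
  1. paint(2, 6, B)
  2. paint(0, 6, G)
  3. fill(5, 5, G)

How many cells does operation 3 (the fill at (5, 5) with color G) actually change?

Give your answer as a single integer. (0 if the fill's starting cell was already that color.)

After op 1 paint(2,6,B):
BBBBBBBB
BBBBBBBB
BBBBBBBR
BBBBBBRR
BBBBBBRR
BBBBBBBB
BBBBRRRR
After op 2 paint(0,6,G):
BBBBBBGB
BBBBBBBB
BBBBBBBR
BBBBBBRR
BBBBBBRR
BBBBBBBB
BBBBRRRR
After op 3 fill(5,5,G) [46 cells changed]:
GGGGGGGG
GGGGGGGG
GGGGGGGR
GGGGGGRR
GGGGGGRR
GGGGGGGG
GGGGRRRR

Answer: 46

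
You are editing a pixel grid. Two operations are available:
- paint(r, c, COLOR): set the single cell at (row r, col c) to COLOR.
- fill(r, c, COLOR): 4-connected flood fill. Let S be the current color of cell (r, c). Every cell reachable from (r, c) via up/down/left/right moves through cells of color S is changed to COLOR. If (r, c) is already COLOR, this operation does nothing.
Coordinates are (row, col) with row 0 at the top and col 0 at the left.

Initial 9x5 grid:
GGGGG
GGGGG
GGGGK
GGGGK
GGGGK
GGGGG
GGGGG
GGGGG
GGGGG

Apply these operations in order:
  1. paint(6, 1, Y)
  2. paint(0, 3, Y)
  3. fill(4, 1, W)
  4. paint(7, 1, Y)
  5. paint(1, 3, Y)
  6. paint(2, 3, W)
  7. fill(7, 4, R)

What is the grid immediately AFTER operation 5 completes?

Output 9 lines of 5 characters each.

After op 1 paint(6,1,Y):
GGGGG
GGGGG
GGGGK
GGGGK
GGGGK
GGGGG
GYGGG
GGGGG
GGGGG
After op 2 paint(0,3,Y):
GGGYG
GGGGG
GGGGK
GGGGK
GGGGK
GGGGG
GYGGG
GGGGG
GGGGG
After op 3 fill(4,1,W) [40 cells changed]:
WWWYW
WWWWW
WWWWK
WWWWK
WWWWK
WWWWW
WYWWW
WWWWW
WWWWW
After op 4 paint(7,1,Y):
WWWYW
WWWWW
WWWWK
WWWWK
WWWWK
WWWWW
WYWWW
WYWWW
WWWWW
After op 5 paint(1,3,Y):
WWWYW
WWWYW
WWWWK
WWWWK
WWWWK
WWWWW
WYWWW
WYWWW
WWWWW

Answer: WWWYW
WWWYW
WWWWK
WWWWK
WWWWK
WWWWW
WYWWW
WYWWW
WWWWW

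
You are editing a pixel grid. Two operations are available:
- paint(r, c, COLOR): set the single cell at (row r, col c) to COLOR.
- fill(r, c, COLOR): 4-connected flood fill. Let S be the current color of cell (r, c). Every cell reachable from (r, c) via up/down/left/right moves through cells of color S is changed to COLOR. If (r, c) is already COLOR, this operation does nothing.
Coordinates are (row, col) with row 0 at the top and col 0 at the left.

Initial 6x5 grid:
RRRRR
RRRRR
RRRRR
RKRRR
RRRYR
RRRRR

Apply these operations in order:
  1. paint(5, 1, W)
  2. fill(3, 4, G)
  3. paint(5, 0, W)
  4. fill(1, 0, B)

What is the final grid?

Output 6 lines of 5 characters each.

Answer: BBBBB
BBBBB
BBBBB
BKBBB
BBBYB
WWBBB

Derivation:
After op 1 paint(5,1,W):
RRRRR
RRRRR
RRRRR
RKRRR
RRRYR
RWRRR
After op 2 fill(3,4,G) [27 cells changed]:
GGGGG
GGGGG
GGGGG
GKGGG
GGGYG
GWGGG
After op 3 paint(5,0,W):
GGGGG
GGGGG
GGGGG
GKGGG
GGGYG
WWGGG
After op 4 fill(1,0,B) [26 cells changed]:
BBBBB
BBBBB
BBBBB
BKBBB
BBBYB
WWBBB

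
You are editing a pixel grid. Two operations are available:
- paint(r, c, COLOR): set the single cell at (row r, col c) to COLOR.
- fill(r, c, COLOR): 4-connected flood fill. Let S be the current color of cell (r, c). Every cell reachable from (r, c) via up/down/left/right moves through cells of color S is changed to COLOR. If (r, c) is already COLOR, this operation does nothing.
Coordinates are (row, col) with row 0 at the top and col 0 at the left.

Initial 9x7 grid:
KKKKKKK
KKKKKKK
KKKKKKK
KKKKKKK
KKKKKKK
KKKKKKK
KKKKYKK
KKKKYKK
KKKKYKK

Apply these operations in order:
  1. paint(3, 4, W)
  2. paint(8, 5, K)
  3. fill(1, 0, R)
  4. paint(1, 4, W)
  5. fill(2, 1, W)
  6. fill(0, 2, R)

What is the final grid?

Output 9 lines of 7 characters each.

After op 1 paint(3,4,W):
KKKKKKK
KKKKKKK
KKKKKKK
KKKKWKK
KKKKKKK
KKKKKKK
KKKKYKK
KKKKYKK
KKKKYKK
After op 2 paint(8,5,K):
KKKKKKK
KKKKKKK
KKKKKKK
KKKKWKK
KKKKKKK
KKKKKKK
KKKKYKK
KKKKYKK
KKKKYKK
After op 3 fill(1,0,R) [59 cells changed]:
RRRRRRR
RRRRRRR
RRRRRRR
RRRRWRR
RRRRRRR
RRRRRRR
RRRRYRR
RRRRYRR
RRRRYRR
After op 4 paint(1,4,W):
RRRRRRR
RRRRWRR
RRRRRRR
RRRRWRR
RRRRRRR
RRRRRRR
RRRRYRR
RRRRYRR
RRRRYRR
After op 5 fill(2,1,W) [58 cells changed]:
WWWWWWW
WWWWWWW
WWWWWWW
WWWWWWW
WWWWWWW
WWWWWWW
WWWWYWW
WWWWYWW
WWWWYWW
After op 6 fill(0,2,R) [60 cells changed]:
RRRRRRR
RRRRRRR
RRRRRRR
RRRRRRR
RRRRRRR
RRRRRRR
RRRRYRR
RRRRYRR
RRRRYRR

Answer: RRRRRRR
RRRRRRR
RRRRRRR
RRRRRRR
RRRRRRR
RRRRRRR
RRRRYRR
RRRRYRR
RRRRYRR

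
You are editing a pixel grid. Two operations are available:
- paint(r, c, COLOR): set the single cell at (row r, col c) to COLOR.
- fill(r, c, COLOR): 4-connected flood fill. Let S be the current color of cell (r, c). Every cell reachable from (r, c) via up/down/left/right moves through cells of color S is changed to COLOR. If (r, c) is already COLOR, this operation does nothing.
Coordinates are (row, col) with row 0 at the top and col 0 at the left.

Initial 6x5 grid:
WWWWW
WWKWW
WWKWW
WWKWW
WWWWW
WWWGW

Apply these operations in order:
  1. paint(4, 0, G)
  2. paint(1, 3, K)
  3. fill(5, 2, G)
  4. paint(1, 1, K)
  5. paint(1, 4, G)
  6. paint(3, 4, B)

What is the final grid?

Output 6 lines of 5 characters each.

After op 1 paint(4,0,G):
WWWWW
WWKWW
WWKWW
WWKWW
GWWWW
WWWGW
After op 2 paint(1,3,K):
WWWWW
WWKKW
WWKWW
WWKWW
GWWWW
WWWGW
After op 3 fill(5,2,G) [24 cells changed]:
GGGGG
GGKKG
GGKGG
GGKGG
GGGGG
GGGGG
After op 4 paint(1,1,K):
GGGGG
GKKKG
GGKGG
GGKGG
GGGGG
GGGGG
After op 5 paint(1,4,G):
GGGGG
GKKKG
GGKGG
GGKGG
GGGGG
GGGGG
After op 6 paint(3,4,B):
GGGGG
GKKKG
GGKGG
GGKGB
GGGGG
GGGGG

Answer: GGGGG
GKKKG
GGKGG
GGKGB
GGGGG
GGGGG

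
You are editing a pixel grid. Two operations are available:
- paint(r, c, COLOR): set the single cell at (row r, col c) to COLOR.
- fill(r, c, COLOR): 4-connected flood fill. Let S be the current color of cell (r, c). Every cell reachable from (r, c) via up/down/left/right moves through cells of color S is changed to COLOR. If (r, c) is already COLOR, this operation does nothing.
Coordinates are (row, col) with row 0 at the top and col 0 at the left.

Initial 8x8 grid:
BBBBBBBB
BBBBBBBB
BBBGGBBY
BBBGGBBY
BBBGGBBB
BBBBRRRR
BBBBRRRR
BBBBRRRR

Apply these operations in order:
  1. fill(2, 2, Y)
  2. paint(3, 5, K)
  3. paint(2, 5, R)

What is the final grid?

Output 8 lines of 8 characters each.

Answer: YYYYYYYY
YYYYYYYY
YYYGGRYY
YYYGGKYY
YYYGGYYY
YYYYRRRR
YYYYRRRR
YYYYRRRR

Derivation:
After op 1 fill(2,2,Y) [44 cells changed]:
YYYYYYYY
YYYYYYYY
YYYGGYYY
YYYGGYYY
YYYGGYYY
YYYYRRRR
YYYYRRRR
YYYYRRRR
After op 2 paint(3,5,K):
YYYYYYYY
YYYYYYYY
YYYGGYYY
YYYGGKYY
YYYGGYYY
YYYYRRRR
YYYYRRRR
YYYYRRRR
After op 3 paint(2,5,R):
YYYYYYYY
YYYYYYYY
YYYGGRYY
YYYGGKYY
YYYGGYYY
YYYYRRRR
YYYYRRRR
YYYYRRRR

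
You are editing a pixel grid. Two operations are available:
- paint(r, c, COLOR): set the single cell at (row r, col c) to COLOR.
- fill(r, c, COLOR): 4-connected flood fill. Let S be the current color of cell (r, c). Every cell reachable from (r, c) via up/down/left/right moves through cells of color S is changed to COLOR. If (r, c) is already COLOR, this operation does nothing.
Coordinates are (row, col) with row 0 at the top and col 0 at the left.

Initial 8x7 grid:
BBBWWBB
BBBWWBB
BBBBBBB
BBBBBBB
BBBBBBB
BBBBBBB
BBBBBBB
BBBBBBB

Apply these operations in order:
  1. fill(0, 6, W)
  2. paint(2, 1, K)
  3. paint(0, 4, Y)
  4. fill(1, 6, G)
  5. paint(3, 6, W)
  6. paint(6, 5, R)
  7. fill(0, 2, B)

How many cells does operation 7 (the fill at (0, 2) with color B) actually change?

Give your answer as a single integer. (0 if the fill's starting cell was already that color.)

Answer: 52

Derivation:
After op 1 fill(0,6,W) [52 cells changed]:
WWWWWWW
WWWWWWW
WWWWWWW
WWWWWWW
WWWWWWW
WWWWWWW
WWWWWWW
WWWWWWW
After op 2 paint(2,1,K):
WWWWWWW
WWWWWWW
WKWWWWW
WWWWWWW
WWWWWWW
WWWWWWW
WWWWWWW
WWWWWWW
After op 3 paint(0,4,Y):
WWWWYWW
WWWWWWW
WKWWWWW
WWWWWWW
WWWWWWW
WWWWWWW
WWWWWWW
WWWWWWW
After op 4 fill(1,6,G) [54 cells changed]:
GGGGYGG
GGGGGGG
GKGGGGG
GGGGGGG
GGGGGGG
GGGGGGG
GGGGGGG
GGGGGGG
After op 5 paint(3,6,W):
GGGGYGG
GGGGGGG
GKGGGGG
GGGGGGW
GGGGGGG
GGGGGGG
GGGGGGG
GGGGGGG
After op 6 paint(6,5,R):
GGGGYGG
GGGGGGG
GKGGGGG
GGGGGGW
GGGGGGG
GGGGGGG
GGGGGRG
GGGGGGG
After op 7 fill(0,2,B) [52 cells changed]:
BBBBYBB
BBBBBBB
BKBBBBB
BBBBBBW
BBBBBBB
BBBBBBB
BBBBBRB
BBBBBBB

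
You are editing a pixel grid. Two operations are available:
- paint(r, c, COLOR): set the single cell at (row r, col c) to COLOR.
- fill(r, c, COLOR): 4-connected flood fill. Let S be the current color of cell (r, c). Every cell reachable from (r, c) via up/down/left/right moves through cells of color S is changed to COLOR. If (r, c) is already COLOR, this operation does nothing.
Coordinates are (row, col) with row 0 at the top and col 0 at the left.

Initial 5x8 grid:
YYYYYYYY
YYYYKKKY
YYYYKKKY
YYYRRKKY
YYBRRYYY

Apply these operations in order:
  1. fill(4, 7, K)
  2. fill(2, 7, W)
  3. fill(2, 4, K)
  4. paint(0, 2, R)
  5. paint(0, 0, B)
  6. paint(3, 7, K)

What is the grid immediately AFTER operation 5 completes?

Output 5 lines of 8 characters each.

After op 1 fill(4,7,K) [27 cells changed]:
KKKKKKKK
KKKKKKKK
KKKKKKKK
KKKRRKKK
KKBRRKKK
After op 2 fill(2,7,W) [35 cells changed]:
WWWWWWWW
WWWWWWWW
WWWWWWWW
WWWRRWWW
WWBRRWWW
After op 3 fill(2,4,K) [35 cells changed]:
KKKKKKKK
KKKKKKKK
KKKKKKKK
KKKRRKKK
KKBRRKKK
After op 4 paint(0,2,R):
KKRKKKKK
KKKKKKKK
KKKKKKKK
KKKRRKKK
KKBRRKKK
After op 5 paint(0,0,B):
BKRKKKKK
KKKKKKKK
KKKKKKKK
KKKRRKKK
KKBRRKKK

Answer: BKRKKKKK
KKKKKKKK
KKKKKKKK
KKKRRKKK
KKBRRKKK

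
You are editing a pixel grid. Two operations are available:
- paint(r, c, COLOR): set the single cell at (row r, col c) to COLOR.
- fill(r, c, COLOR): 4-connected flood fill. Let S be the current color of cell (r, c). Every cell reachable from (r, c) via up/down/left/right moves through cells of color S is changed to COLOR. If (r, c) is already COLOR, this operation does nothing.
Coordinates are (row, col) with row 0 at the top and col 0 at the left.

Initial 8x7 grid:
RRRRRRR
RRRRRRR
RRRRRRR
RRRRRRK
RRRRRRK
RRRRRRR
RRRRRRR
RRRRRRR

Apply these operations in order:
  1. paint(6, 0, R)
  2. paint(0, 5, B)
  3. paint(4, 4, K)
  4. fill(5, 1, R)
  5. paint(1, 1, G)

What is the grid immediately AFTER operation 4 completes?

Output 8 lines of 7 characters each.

After op 1 paint(6,0,R):
RRRRRRR
RRRRRRR
RRRRRRR
RRRRRRK
RRRRRRK
RRRRRRR
RRRRRRR
RRRRRRR
After op 2 paint(0,5,B):
RRRRRBR
RRRRRRR
RRRRRRR
RRRRRRK
RRRRRRK
RRRRRRR
RRRRRRR
RRRRRRR
After op 3 paint(4,4,K):
RRRRRBR
RRRRRRR
RRRRRRR
RRRRRRK
RRRRKRK
RRRRRRR
RRRRRRR
RRRRRRR
After op 4 fill(5,1,R) [0 cells changed]:
RRRRRBR
RRRRRRR
RRRRRRR
RRRRRRK
RRRRKRK
RRRRRRR
RRRRRRR
RRRRRRR

Answer: RRRRRBR
RRRRRRR
RRRRRRR
RRRRRRK
RRRRKRK
RRRRRRR
RRRRRRR
RRRRRRR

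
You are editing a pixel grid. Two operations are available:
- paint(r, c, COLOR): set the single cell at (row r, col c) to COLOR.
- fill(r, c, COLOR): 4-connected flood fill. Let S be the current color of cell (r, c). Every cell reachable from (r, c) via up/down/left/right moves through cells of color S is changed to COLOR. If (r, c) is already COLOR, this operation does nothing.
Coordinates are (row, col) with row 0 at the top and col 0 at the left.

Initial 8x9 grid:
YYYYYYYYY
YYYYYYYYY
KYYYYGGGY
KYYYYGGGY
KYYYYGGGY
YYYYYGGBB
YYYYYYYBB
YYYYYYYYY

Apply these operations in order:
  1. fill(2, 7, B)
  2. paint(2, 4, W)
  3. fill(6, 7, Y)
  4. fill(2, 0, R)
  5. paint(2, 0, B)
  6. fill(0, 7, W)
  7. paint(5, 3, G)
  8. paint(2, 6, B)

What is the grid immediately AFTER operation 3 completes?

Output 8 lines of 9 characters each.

Answer: YYYYYYYYY
YYYYYYYYY
KYYYWYYYY
KYYYYYYYY
KYYYYYYYY
YYYYYYYYY
YYYYYYYYY
YYYYYYYYY

Derivation:
After op 1 fill(2,7,B) [11 cells changed]:
YYYYYYYYY
YYYYYYYYY
KYYYYBBBY
KYYYYBBBY
KYYYYBBBY
YYYYYBBBB
YYYYYYYBB
YYYYYYYYY
After op 2 paint(2,4,W):
YYYYYYYYY
YYYYYYYYY
KYYYWBBBY
KYYYYBBBY
KYYYYBBBY
YYYYYBBBB
YYYYYYYBB
YYYYYYYYY
After op 3 fill(6,7,Y) [15 cells changed]:
YYYYYYYYY
YYYYYYYYY
KYYYWYYYY
KYYYYYYYY
KYYYYYYYY
YYYYYYYYY
YYYYYYYYY
YYYYYYYYY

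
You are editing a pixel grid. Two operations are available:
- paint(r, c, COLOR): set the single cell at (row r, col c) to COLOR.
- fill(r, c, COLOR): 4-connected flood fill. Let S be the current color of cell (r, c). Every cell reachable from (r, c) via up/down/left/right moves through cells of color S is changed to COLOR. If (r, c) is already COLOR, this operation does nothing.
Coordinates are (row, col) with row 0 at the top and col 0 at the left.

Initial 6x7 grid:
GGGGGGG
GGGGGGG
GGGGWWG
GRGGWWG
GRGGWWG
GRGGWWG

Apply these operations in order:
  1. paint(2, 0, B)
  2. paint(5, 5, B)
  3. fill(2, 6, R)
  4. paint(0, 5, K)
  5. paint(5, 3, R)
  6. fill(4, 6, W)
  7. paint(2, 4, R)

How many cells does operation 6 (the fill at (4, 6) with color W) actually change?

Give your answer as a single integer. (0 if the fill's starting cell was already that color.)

Answer: 29

Derivation:
After op 1 paint(2,0,B):
GGGGGGG
GGGGGGG
BGGGWWG
GRGGWWG
GRGGWWG
GRGGWWG
After op 2 paint(5,5,B):
GGGGGGG
GGGGGGG
BGGGWWG
GRGGWWG
GRGGWWG
GRGGWBG
After op 3 fill(2,6,R) [27 cells changed]:
RRRRRRR
RRRRRRR
BRRRWWR
GRRRWWR
GRRRWWR
GRRRWBR
After op 4 paint(0,5,K):
RRRRRKR
RRRRRRR
BRRRWWR
GRRRWWR
GRRRWWR
GRRRWBR
After op 5 paint(5,3,R):
RRRRRKR
RRRRRRR
BRRRWWR
GRRRWWR
GRRRWWR
GRRRWBR
After op 6 fill(4,6,W) [29 cells changed]:
WWWWWKW
WWWWWWW
BWWWWWW
GWWWWWW
GWWWWWW
GWWWWBW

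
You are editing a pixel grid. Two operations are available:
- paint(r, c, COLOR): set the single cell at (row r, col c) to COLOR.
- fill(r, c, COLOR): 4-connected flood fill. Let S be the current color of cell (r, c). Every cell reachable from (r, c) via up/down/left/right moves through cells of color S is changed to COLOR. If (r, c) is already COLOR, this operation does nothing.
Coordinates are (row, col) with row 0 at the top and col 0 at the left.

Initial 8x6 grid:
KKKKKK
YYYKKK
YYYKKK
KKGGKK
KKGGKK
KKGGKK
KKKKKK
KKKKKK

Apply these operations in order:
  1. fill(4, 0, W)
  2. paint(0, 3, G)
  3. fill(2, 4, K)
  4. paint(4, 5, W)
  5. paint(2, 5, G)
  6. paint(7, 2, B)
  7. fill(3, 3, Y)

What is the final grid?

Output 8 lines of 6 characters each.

After op 1 fill(4,0,W) [36 cells changed]:
WWWWWW
YYYWWW
YYYWWW
WWGGWW
WWGGWW
WWGGWW
WWWWWW
WWWWWW
After op 2 paint(0,3,G):
WWWGWW
YYYWWW
YYYWWW
WWGGWW
WWGGWW
WWGGWW
WWWWWW
WWWWWW
After op 3 fill(2,4,K) [32 cells changed]:
WWWGKK
YYYKKK
YYYKKK
KKGGKK
KKGGKK
KKGGKK
KKKKKK
KKKKKK
After op 4 paint(4,5,W):
WWWGKK
YYYKKK
YYYKKK
KKGGKK
KKGGKW
KKGGKK
KKKKKK
KKKKKK
After op 5 paint(2,5,G):
WWWGKK
YYYKKK
YYYKKG
KKGGKK
KKGGKW
KKGGKK
KKKKKK
KKKKKK
After op 6 paint(7,2,B):
WWWGKK
YYYKKK
YYYKKG
KKGGKK
KKGGKW
KKGGKK
KKKKKK
KKBKKK
After op 7 fill(3,3,Y) [6 cells changed]:
WWWGKK
YYYKKK
YYYKKG
KKYYKK
KKYYKW
KKYYKK
KKKKKK
KKBKKK

Answer: WWWGKK
YYYKKK
YYYKKG
KKYYKK
KKYYKW
KKYYKK
KKKKKK
KKBKKK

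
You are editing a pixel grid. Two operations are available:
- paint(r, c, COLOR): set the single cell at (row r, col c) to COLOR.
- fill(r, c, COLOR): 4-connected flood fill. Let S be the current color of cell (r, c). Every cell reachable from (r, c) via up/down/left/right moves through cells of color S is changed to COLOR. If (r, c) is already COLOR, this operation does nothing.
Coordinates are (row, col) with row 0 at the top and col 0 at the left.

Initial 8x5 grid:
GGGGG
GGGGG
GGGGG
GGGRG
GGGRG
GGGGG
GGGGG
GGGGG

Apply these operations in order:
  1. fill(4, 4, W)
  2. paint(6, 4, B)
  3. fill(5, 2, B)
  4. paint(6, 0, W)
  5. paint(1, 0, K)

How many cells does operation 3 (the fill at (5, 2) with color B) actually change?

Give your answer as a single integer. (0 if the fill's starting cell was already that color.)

After op 1 fill(4,4,W) [38 cells changed]:
WWWWW
WWWWW
WWWWW
WWWRW
WWWRW
WWWWW
WWWWW
WWWWW
After op 2 paint(6,4,B):
WWWWW
WWWWW
WWWWW
WWWRW
WWWRW
WWWWW
WWWWB
WWWWW
After op 3 fill(5,2,B) [37 cells changed]:
BBBBB
BBBBB
BBBBB
BBBRB
BBBRB
BBBBB
BBBBB
BBBBB

Answer: 37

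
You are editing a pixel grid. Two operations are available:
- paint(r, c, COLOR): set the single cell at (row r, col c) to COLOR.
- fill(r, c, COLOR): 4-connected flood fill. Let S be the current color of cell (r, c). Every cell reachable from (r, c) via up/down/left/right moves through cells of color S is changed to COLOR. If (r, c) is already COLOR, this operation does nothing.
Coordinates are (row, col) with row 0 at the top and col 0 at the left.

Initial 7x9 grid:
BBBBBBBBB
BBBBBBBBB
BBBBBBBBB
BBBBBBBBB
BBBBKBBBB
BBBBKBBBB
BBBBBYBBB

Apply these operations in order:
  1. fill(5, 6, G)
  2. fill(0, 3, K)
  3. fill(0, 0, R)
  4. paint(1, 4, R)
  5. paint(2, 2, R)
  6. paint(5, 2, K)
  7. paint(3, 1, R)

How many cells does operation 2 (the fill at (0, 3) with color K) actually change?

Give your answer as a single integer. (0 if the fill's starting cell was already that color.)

After op 1 fill(5,6,G) [60 cells changed]:
GGGGGGGGG
GGGGGGGGG
GGGGGGGGG
GGGGGGGGG
GGGGKGGGG
GGGGKGGGG
GGGGGYGGG
After op 2 fill(0,3,K) [60 cells changed]:
KKKKKKKKK
KKKKKKKKK
KKKKKKKKK
KKKKKKKKK
KKKKKKKKK
KKKKKKKKK
KKKKKYKKK

Answer: 60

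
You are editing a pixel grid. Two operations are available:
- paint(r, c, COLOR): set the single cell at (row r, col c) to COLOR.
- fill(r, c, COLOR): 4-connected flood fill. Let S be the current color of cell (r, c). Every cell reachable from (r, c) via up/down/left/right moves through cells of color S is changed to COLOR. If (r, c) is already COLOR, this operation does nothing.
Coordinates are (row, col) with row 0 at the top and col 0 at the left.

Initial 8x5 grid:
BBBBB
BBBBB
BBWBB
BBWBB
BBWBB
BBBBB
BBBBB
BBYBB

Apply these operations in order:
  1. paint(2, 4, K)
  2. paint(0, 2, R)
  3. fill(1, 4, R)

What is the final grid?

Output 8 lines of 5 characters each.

After op 1 paint(2,4,K):
BBBBB
BBBBB
BBWBK
BBWBB
BBWBB
BBBBB
BBBBB
BBYBB
After op 2 paint(0,2,R):
BBRBB
BBBBB
BBWBK
BBWBB
BBWBB
BBBBB
BBBBB
BBYBB
After op 3 fill(1,4,R) [34 cells changed]:
RRRRR
RRRRR
RRWRK
RRWRR
RRWRR
RRRRR
RRRRR
RRYRR

Answer: RRRRR
RRRRR
RRWRK
RRWRR
RRWRR
RRRRR
RRRRR
RRYRR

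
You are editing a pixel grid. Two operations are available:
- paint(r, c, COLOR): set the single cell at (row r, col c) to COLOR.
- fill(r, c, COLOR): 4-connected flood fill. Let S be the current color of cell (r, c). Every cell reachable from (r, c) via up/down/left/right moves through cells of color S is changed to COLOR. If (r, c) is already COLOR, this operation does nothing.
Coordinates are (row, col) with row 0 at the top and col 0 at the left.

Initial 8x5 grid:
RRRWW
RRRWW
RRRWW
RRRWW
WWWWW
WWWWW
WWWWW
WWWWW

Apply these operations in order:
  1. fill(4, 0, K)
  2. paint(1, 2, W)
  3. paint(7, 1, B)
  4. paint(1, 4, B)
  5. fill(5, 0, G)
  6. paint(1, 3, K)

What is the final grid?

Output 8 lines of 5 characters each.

Answer: RRRGG
RRWKB
RRRGG
RRRGG
GGGGG
GGGGG
GGGGG
GBGGG

Derivation:
After op 1 fill(4,0,K) [28 cells changed]:
RRRKK
RRRKK
RRRKK
RRRKK
KKKKK
KKKKK
KKKKK
KKKKK
After op 2 paint(1,2,W):
RRRKK
RRWKK
RRRKK
RRRKK
KKKKK
KKKKK
KKKKK
KKKKK
After op 3 paint(7,1,B):
RRRKK
RRWKK
RRRKK
RRRKK
KKKKK
KKKKK
KKKKK
KBKKK
After op 4 paint(1,4,B):
RRRKK
RRWKB
RRRKK
RRRKK
KKKKK
KKKKK
KKKKK
KBKKK
After op 5 fill(5,0,G) [26 cells changed]:
RRRGG
RRWGB
RRRGG
RRRGG
GGGGG
GGGGG
GGGGG
GBGGG
After op 6 paint(1,3,K):
RRRGG
RRWKB
RRRGG
RRRGG
GGGGG
GGGGG
GGGGG
GBGGG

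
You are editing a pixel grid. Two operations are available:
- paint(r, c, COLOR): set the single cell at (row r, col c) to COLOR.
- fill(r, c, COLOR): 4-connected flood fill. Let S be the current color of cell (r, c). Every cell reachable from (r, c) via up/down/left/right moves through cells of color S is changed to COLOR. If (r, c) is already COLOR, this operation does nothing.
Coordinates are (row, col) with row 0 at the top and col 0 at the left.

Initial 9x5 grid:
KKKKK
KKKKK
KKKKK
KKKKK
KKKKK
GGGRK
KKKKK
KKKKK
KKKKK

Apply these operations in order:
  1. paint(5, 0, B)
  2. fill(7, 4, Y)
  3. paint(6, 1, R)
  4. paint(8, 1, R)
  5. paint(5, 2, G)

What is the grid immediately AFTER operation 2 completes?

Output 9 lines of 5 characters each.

Answer: YYYYY
YYYYY
YYYYY
YYYYY
YYYYY
BGGRY
YYYYY
YYYYY
YYYYY

Derivation:
After op 1 paint(5,0,B):
KKKKK
KKKKK
KKKKK
KKKKK
KKKKK
BGGRK
KKKKK
KKKKK
KKKKK
After op 2 fill(7,4,Y) [41 cells changed]:
YYYYY
YYYYY
YYYYY
YYYYY
YYYYY
BGGRY
YYYYY
YYYYY
YYYYY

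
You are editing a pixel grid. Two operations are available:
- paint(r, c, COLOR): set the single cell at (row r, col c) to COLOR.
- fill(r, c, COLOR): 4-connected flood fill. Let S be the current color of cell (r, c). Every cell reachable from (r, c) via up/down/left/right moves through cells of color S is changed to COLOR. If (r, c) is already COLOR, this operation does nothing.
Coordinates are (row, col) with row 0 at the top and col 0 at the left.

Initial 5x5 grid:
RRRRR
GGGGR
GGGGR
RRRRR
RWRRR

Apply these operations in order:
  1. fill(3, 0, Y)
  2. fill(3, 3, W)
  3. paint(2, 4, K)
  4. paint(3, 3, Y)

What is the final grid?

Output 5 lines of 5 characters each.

Answer: WWWWW
GGGGW
GGGGK
WWWYW
WWWWW

Derivation:
After op 1 fill(3,0,Y) [16 cells changed]:
YYYYY
GGGGY
GGGGY
YYYYY
YWYYY
After op 2 fill(3,3,W) [16 cells changed]:
WWWWW
GGGGW
GGGGW
WWWWW
WWWWW
After op 3 paint(2,4,K):
WWWWW
GGGGW
GGGGK
WWWWW
WWWWW
After op 4 paint(3,3,Y):
WWWWW
GGGGW
GGGGK
WWWYW
WWWWW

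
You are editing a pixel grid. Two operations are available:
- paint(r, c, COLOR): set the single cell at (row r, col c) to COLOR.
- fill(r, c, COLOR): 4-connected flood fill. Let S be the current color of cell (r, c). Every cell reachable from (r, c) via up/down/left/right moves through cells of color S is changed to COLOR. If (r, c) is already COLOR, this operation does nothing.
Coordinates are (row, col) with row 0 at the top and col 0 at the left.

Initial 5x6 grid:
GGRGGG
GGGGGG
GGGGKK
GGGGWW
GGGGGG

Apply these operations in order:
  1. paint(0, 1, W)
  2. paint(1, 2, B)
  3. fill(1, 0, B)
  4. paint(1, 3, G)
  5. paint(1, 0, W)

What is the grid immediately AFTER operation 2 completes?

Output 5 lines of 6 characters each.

After op 1 paint(0,1,W):
GWRGGG
GGGGGG
GGGGKK
GGGGWW
GGGGGG
After op 2 paint(1,2,B):
GWRGGG
GGBGGG
GGGGKK
GGGGWW
GGGGGG

Answer: GWRGGG
GGBGGG
GGGGKK
GGGGWW
GGGGGG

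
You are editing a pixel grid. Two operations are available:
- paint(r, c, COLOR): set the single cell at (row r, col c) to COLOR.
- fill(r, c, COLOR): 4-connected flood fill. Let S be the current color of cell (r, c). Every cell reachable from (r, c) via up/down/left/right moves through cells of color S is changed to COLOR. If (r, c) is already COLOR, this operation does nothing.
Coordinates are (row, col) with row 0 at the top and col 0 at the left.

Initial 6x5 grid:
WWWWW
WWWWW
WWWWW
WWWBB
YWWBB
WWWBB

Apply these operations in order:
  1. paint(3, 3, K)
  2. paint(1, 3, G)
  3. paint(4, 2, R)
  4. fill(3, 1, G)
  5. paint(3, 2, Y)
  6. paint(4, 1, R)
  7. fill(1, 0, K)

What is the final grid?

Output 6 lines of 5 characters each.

After op 1 paint(3,3,K):
WWWWW
WWWWW
WWWWW
WWWKB
YWWBB
WWWBB
After op 2 paint(1,3,G):
WWWWW
WWWGW
WWWWW
WWWKB
YWWBB
WWWBB
After op 3 paint(4,2,R):
WWWWW
WWWGW
WWWWW
WWWKB
YWRBB
WWWBB
After op 4 fill(3,1,G) [21 cells changed]:
GGGGG
GGGGG
GGGGG
GGGKB
YGRBB
GGGBB
After op 5 paint(3,2,Y):
GGGGG
GGGGG
GGGGG
GGYKB
YGRBB
GGGBB
After op 6 paint(4,1,R):
GGGGG
GGGGG
GGGGG
GGYKB
YRRBB
GGGBB
After op 7 fill(1,0,K) [17 cells changed]:
KKKKK
KKKKK
KKKKK
KKYKB
YRRBB
GGGBB

Answer: KKKKK
KKKKK
KKKKK
KKYKB
YRRBB
GGGBB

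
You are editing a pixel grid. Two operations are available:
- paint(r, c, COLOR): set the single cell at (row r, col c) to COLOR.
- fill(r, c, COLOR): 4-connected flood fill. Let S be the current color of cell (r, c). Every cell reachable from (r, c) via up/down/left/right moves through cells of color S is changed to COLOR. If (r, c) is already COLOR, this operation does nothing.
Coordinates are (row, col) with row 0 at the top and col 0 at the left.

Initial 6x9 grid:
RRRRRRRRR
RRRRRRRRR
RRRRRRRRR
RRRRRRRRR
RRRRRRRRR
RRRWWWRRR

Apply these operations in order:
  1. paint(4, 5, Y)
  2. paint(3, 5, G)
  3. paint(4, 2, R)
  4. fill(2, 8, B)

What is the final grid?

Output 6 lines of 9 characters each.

Answer: BBBBBBBBB
BBBBBBBBB
BBBBBBBBB
BBBBBGBBB
BBBBBYBBB
BBBWWWBBB

Derivation:
After op 1 paint(4,5,Y):
RRRRRRRRR
RRRRRRRRR
RRRRRRRRR
RRRRRRRRR
RRRRRYRRR
RRRWWWRRR
After op 2 paint(3,5,G):
RRRRRRRRR
RRRRRRRRR
RRRRRRRRR
RRRRRGRRR
RRRRRYRRR
RRRWWWRRR
After op 3 paint(4,2,R):
RRRRRRRRR
RRRRRRRRR
RRRRRRRRR
RRRRRGRRR
RRRRRYRRR
RRRWWWRRR
After op 4 fill(2,8,B) [49 cells changed]:
BBBBBBBBB
BBBBBBBBB
BBBBBBBBB
BBBBBGBBB
BBBBBYBBB
BBBWWWBBB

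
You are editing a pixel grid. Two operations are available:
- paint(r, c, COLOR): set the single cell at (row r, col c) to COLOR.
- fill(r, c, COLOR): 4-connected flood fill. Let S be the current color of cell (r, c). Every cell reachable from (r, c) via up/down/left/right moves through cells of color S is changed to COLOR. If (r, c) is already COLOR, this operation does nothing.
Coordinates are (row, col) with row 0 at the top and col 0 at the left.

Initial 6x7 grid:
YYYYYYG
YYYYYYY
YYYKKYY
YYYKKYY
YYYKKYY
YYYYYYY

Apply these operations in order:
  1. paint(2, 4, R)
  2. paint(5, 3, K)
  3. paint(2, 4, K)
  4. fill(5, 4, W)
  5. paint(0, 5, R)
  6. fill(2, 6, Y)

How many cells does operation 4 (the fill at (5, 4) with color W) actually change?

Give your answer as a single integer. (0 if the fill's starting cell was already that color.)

Answer: 34

Derivation:
After op 1 paint(2,4,R):
YYYYYYG
YYYYYYY
YYYKRYY
YYYKKYY
YYYKKYY
YYYYYYY
After op 2 paint(5,3,K):
YYYYYYG
YYYYYYY
YYYKRYY
YYYKKYY
YYYKKYY
YYYKYYY
After op 3 paint(2,4,K):
YYYYYYG
YYYYYYY
YYYKKYY
YYYKKYY
YYYKKYY
YYYKYYY
After op 4 fill(5,4,W) [34 cells changed]:
WWWWWWG
WWWWWWW
WWWKKWW
WWWKKWW
WWWKKWW
WWWKWWW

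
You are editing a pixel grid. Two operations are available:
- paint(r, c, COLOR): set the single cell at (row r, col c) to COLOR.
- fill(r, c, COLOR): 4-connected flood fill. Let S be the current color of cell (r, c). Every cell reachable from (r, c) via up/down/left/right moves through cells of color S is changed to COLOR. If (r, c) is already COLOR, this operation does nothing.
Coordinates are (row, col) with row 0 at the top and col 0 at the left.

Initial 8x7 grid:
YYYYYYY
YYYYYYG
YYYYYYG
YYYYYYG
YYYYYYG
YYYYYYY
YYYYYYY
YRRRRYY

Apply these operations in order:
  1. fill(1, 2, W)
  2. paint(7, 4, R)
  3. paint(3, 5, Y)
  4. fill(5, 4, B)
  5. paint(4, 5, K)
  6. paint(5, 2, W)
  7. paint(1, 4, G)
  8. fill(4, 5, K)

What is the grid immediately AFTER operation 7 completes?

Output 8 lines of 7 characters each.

Answer: BBBBBBB
BBBBGBG
BBBBBBG
BBBBBYG
BBBBBKG
BBWBBBB
BBBBBBB
BRRRRBB

Derivation:
After op 1 fill(1,2,W) [48 cells changed]:
WWWWWWW
WWWWWWG
WWWWWWG
WWWWWWG
WWWWWWG
WWWWWWW
WWWWWWW
WRRRRWW
After op 2 paint(7,4,R):
WWWWWWW
WWWWWWG
WWWWWWG
WWWWWWG
WWWWWWG
WWWWWWW
WWWWWWW
WRRRRWW
After op 3 paint(3,5,Y):
WWWWWWW
WWWWWWG
WWWWWWG
WWWWWYG
WWWWWWG
WWWWWWW
WWWWWWW
WRRRRWW
After op 4 fill(5,4,B) [47 cells changed]:
BBBBBBB
BBBBBBG
BBBBBBG
BBBBBYG
BBBBBBG
BBBBBBB
BBBBBBB
BRRRRBB
After op 5 paint(4,5,K):
BBBBBBB
BBBBBBG
BBBBBBG
BBBBBYG
BBBBBKG
BBBBBBB
BBBBBBB
BRRRRBB
After op 6 paint(5,2,W):
BBBBBBB
BBBBBBG
BBBBBBG
BBBBBYG
BBBBBKG
BBWBBBB
BBBBBBB
BRRRRBB
After op 7 paint(1,4,G):
BBBBBBB
BBBBGBG
BBBBBBG
BBBBBYG
BBBBBKG
BBWBBBB
BBBBBBB
BRRRRBB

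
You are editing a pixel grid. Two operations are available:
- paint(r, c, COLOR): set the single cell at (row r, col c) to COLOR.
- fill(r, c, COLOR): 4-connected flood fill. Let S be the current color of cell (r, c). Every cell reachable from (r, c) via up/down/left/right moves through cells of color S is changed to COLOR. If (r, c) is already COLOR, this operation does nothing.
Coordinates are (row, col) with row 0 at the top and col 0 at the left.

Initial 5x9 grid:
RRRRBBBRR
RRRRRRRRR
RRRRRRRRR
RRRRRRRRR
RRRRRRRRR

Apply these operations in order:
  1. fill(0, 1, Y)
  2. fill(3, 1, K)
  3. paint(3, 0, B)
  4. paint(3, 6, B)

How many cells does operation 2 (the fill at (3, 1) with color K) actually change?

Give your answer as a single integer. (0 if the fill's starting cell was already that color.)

Answer: 42

Derivation:
After op 1 fill(0,1,Y) [42 cells changed]:
YYYYBBBYY
YYYYYYYYY
YYYYYYYYY
YYYYYYYYY
YYYYYYYYY
After op 2 fill(3,1,K) [42 cells changed]:
KKKKBBBKK
KKKKKKKKK
KKKKKKKKK
KKKKKKKKK
KKKKKKKKK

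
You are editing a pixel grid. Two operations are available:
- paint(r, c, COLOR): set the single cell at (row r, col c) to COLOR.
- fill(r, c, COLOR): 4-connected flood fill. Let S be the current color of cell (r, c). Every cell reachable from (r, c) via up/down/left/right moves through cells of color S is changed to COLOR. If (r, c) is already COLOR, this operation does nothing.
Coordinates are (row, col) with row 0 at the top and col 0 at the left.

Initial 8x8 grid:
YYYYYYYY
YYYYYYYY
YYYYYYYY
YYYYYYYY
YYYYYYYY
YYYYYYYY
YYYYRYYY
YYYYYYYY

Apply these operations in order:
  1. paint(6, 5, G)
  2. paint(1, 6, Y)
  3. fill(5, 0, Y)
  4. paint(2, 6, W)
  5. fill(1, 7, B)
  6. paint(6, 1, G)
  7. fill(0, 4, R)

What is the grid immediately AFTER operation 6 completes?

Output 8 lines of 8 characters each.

Answer: BBBBBBBB
BBBBBBBB
BBBBBBWB
BBBBBBBB
BBBBBBBB
BBBBBBBB
BGBBRGBB
BBBBBBBB

Derivation:
After op 1 paint(6,5,G):
YYYYYYYY
YYYYYYYY
YYYYYYYY
YYYYYYYY
YYYYYYYY
YYYYYYYY
YYYYRGYY
YYYYYYYY
After op 2 paint(1,6,Y):
YYYYYYYY
YYYYYYYY
YYYYYYYY
YYYYYYYY
YYYYYYYY
YYYYYYYY
YYYYRGYY
YYYYYYYY
After op 3 fill(5,0,Y) [0 cells changed]:
YYYYYYYY
YYYYYYYY
YYYYYYYY
YYYYYYYY
YYYYYYYY
YYYYYYYY
YYYYRGYY
YYYYYYYY
After op 4 paint(2,6,W):
YYYYYYYY
YYYYYYYY
YYYYYYWY
YYYYYYYY
YYYYYYYY
YYYYYYYY
YYYYRGYY
YYYYYYYY
After op 5 fill(1,7,B) [61 cells changed]:
BBBBBBBB
BBBBBBBB
BBBBBBWB
BBBBBBBB
BBBBBBBB
BBBBBBBB
BBBBRGBB
BBBBBBBB
After op 6 paint(6,1,G):
BBBBBBBB
BBBBBBBB
BBBBBBWB
BBBBBBBB
BBBBBBBB
BBBBBBBB
BGBBRGBB
BBBBBBBB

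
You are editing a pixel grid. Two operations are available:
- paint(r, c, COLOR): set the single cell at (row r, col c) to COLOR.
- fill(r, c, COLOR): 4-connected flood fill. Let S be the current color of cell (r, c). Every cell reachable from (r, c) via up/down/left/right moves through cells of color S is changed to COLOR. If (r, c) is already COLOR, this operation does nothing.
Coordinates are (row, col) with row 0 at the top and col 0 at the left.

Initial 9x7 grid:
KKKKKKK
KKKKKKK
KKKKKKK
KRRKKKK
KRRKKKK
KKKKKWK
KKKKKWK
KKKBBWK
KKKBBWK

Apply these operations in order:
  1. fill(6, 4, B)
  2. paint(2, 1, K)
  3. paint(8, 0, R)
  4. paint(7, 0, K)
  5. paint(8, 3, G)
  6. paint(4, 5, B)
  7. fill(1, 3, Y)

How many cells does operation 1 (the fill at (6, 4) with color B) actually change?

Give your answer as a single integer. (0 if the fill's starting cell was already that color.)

Answer: 51

Derivation:
After op 1 fill(6,4,B) [51 cells changed]:
BBBBBBB
BBBBBBB
BBBBBBB
BRRBBBB
BRRBBBB
BBBBBWB
BBBBBWB
BBBBBWB
BBBBBWB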